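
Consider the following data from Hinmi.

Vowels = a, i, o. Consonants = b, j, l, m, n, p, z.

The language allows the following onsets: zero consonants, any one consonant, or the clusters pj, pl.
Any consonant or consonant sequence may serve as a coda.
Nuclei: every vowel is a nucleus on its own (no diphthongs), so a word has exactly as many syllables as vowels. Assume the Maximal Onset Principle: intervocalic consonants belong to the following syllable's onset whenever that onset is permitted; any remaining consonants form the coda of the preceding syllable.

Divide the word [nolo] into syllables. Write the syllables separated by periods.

no.lo

Nuclei (vowels): o, o → 2 syllables.
/o…o/ gap (V1→V2): /l/ is a single consonant, so it becomes the next onset.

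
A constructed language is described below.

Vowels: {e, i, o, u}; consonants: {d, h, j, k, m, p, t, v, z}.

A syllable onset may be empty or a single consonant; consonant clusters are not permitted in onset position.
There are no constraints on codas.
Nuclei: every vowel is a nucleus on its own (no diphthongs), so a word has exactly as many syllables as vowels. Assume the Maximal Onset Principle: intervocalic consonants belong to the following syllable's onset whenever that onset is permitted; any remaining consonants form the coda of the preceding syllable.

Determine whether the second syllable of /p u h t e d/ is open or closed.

Vowels present: u, e; each is a nucleus, giving 2 syllables.
/u…e/ gap (V1→V2): /ht/ splits as /h/ + /t/ (/t/ is the longest suffix that is a licit onset).
Result: puh.ted.
Syllable 2 is /ted/ with coda /d/, so it is closed.

closed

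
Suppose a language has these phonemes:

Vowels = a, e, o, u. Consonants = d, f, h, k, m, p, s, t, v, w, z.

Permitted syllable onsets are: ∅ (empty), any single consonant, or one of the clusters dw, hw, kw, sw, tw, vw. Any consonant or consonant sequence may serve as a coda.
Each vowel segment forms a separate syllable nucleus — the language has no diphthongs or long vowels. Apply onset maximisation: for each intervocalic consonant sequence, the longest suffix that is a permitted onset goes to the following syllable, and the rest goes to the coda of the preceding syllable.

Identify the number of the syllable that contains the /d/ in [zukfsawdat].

Nuclei (vowels): u, a, a → 3 syllables.
σ1/σ2 boundary: /kfs/ splits as /kf/ + /s/ (/s/ is the longest suffix that is a licit onset).
σ2/σ3 boundary: /wd/ splits as /w/ + /d/ (/d/ is the longest suffix that is a licit onset).
Result: zukf.saw.dat.
The /d/ is in the onset of syllable 3 (/dat/).

3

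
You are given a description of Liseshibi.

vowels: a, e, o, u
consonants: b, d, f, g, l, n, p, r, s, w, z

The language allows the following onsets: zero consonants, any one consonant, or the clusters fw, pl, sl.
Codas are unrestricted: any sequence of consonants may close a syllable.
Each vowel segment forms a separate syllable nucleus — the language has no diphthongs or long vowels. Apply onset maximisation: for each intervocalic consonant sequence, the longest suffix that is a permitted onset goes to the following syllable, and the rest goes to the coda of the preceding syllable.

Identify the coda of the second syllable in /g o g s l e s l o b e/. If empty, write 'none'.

none

Nuclei (vowels): o, e, o, e → 4 syllables.
V1 /o/ – V2 /e/: cluster /gsl/ — the longest permitted-onset suffix is /sl/; onset = /sl/, preceding coda = /g/.
V2 /e/ – V3 /o/: /sl/ is a licit onset in full, so it all attaches to the next syllable.
V3 /o/ – V4 /e/: /b/ is a single consonant, so it becomes the next onset.
So the parse is gog.sle.slo.be.
Syllable 2 is /sle/: onset /sl/, nucleus /e/, coda ∅.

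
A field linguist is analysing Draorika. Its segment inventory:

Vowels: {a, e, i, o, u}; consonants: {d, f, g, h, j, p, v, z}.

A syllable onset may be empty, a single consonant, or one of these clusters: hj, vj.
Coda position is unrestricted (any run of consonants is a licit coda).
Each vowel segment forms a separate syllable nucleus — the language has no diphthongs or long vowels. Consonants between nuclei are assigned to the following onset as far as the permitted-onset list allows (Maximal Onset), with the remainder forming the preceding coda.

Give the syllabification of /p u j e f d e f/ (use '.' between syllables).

pu.jef.def

Nuclei (vowels): u, e, e → 3 syllables.
Between /u/ (V1) and /e/ (V2): /j/ → onset of the next syllable (single consonants are always licit onsets).
Between /e/ (V2) and /e/ (V3): cluster /fd/ — the longest permitted-onset suffix is /d/; onset = /d/, preceding coda = /f/.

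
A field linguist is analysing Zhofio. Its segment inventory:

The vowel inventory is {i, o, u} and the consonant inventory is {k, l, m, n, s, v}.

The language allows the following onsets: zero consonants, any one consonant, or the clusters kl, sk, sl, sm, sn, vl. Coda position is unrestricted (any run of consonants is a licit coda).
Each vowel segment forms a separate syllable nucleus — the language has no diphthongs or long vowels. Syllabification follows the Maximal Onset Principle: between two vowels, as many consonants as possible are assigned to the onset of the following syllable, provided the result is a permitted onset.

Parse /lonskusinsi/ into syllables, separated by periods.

lon.sku.sin.si

The vowels are o, u, i, i — 4 nuclei, so 4 syllables.
/o…u/ gap (V1→V2): /nsk/ splits as /n/ + /sk/ (/sk/ is the longest suffix that is a licit onset).
/u…i/ gap (V2→V3): just /s/ — single C goes to the following onset.
/i…i/ gap (V3→V4): cluster /ns/ — the longest permitted-onset suffix is /s/; onset = /s/, preceding coda = /n/.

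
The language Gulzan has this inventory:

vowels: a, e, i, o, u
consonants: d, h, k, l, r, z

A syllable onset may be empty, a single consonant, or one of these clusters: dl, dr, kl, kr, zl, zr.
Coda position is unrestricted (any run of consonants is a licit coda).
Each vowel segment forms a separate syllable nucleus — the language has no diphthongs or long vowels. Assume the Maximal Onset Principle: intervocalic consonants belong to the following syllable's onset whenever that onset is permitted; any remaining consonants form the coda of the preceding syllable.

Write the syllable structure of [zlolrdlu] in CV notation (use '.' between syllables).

Vowels present: o, u; each is a nucleus, giving 2 syllables.
σ1/σ2 boundary: /lrdl/ — longest licit onset from the right is /dl/, leaving /lr/ as coda.
Syllabification: zlolr.dlu.
Mapping each syllable to C/V: /zlolr/ → CCVCC, /dlu/ → CCV.

CCVCC.CCV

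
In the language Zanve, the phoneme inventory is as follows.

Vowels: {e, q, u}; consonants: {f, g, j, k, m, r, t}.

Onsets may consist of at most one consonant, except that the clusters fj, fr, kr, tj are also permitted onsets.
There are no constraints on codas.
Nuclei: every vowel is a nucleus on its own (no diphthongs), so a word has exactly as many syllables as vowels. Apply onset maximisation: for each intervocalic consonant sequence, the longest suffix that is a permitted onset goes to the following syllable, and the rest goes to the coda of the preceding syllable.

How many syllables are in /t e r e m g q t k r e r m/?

The vowels are e, e, q, e — 4 nuclei, so 4 syllables.

4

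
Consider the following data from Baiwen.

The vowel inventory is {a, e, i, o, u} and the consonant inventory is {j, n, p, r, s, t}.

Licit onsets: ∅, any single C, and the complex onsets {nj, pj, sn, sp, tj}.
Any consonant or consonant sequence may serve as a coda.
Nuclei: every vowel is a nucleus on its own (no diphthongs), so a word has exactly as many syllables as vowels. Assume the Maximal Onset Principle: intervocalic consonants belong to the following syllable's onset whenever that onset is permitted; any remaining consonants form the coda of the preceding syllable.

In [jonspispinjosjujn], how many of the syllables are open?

2

The vowels are o, i, i, o, u — 5 nuclei, so 5 syllables.
Between /o/ (V1) and /i/ (V2): /nsp/ — longest licit onset from the right is /sp/, leaving /n/ as coda.
Between /i/ (V2) and /i/ (V3): cluster /sp/ — /sp/ is itself a permitted onset, so the whole cluster goes right; preceding coda = ∅.
Between /i/ (V3) and /o/ (V4): /nj/ — entire cluster is a permitted onset → onset /nj/, coda ∅.
Between /o/ (V4) and /u/ (V5): cluster /sj/ — the longest permitted-onset suffix is /j/; onset = /j/, preceding coda = /s/.
Syllabification: jon.spi.spi.njos.jujn.
Classifying each syllable: /jon/ (closed), /spi/ (open), /spi/ (open), /njos/ (closed), /jujn/ (closed).
Open syllables: 2.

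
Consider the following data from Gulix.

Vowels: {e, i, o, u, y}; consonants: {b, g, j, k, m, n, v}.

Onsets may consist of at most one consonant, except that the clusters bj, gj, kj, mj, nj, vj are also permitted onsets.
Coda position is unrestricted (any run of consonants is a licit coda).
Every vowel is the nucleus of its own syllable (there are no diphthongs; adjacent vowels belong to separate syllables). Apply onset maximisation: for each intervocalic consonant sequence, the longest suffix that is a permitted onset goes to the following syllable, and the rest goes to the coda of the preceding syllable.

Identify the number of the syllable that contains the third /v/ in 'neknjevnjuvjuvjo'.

5

Vowels present: e, e, u, u, o; each is a nucleus, giving 5 syllables.
Between /e/ (V1) and /e/ (V2): /knj/ — longest licit onset from the right is /nj/, leaving /k/ as coda.
Between /e/ (V2) and /u/ (V3): /vnj/ — longest licit onset from the right is /nj/, leaving /v/ as coda.
Between /u/ (V3) and /u/ (V4): cluster /vj/ — /vj/ is itself a permitted onset, so the whole cluster goes right; preceding coda = ∅.
Between /u/ (V4) and /o/ (V5): /vj/ — entire cluster is a permitted onset → onset /vj/, coda ∅.
Result: nek.njev.nju.vju.vjo.
The third /v/ is in the onset of syllable 5 (/vjo/).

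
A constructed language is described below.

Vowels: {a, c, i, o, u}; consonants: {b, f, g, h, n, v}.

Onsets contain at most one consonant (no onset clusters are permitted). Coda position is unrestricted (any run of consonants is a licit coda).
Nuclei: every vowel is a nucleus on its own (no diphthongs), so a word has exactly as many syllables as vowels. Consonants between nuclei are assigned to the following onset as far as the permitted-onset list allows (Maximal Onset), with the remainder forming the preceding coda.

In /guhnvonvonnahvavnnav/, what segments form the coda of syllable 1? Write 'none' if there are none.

Vowels present: u, o, o, a, a, a; each is a nucleus, giving 6 syllables.
/u…o/ gap (V1→V2): /hnv/; trying suffixes from longest down, /v/ is the first permitted one, so coda /hn/ | onset /v/.
/o…o/ gap (V2→V3): cluster /nv/ — the longest permitted-onset suffix is /v/; onset = /v/, preceding coda = /n/.
/o…a/ gap (V3→V4): /nn/; trying suffixes from longest down, /n/ is the first permitted one, so coda /n/ | onset /n/.
/a…a/ gap (V4→V5): /hv/ splits as /h/ + /v/ (/v/ is the longest suffix that is a licit onset).
/a…a/ gap (V5→V6): cluster /vnn/ — the longest permitted-onset suffix is /n/; onset = /n/, preceding coda = /vn/.
Putting it together: guhn.von.von.nah.vavn.nav.
Syllable 1 is /guhn/: onset /g/, nucleus /u/, coda /hn/.

hn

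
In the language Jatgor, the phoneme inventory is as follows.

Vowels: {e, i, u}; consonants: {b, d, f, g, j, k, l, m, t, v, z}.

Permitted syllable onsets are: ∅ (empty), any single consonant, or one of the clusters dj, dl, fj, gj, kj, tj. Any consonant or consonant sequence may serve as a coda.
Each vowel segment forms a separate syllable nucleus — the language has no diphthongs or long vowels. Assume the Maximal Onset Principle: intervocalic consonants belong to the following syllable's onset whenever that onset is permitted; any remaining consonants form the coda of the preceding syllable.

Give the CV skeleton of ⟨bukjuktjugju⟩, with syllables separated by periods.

Vowels present: u, u, u, u; each is a nucleus, giving 4 syllables.
Between /u/ (V1) and /u/ (V2): /kj/ is a licit onset in full, so it all attaches to the next syllable.
Between /u/ (V2) and /u/ (V3): cluster /ktj/ — the longest permitted-onset suffix is /tj/; onset = /tj/, preceding coda = /k/.
Between /u/ (V3) and /u/ (V4): cluster /gj/ — /gj/ is itself a permitted onset, so the whole cluster goes right; preceding coda = ∅.
Putting it together: bu.kjuk.tju.gju.
Mapping each syllable to C/V: /bu/ → CV, /kjuk/ → CCVC, /tju/ → CCV, /gju/ → CCV.

CV.CCVC.CCV.CCV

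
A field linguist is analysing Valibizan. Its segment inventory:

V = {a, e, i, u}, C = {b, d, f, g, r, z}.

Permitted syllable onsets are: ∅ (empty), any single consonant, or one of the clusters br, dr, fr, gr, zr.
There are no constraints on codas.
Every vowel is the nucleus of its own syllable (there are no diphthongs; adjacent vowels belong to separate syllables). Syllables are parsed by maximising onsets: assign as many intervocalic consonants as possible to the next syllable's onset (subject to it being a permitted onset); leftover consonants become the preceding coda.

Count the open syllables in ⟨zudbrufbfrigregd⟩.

1

The vowels are u, u, i, e — 4 nuclei, so 4 syllables.
/u…u/ gap (V1→V2): /dbr/; trying suffixes from longest down, /br/ is the first permitted one, so coda /d/ | onset /br/.
/u…i/ gap (V2→V3): /fbfr/ splits as /fb/ + /fr/ (/fr/ is the longest suffix that is a licit onset).
/i…e/ gap (V3→V4): /gr/ — entire cluster is a permitted onset → onset /gr/, coda ∅.
Result: zud.brufb.fri.gregd.
Classifying each syllable: /zud/ (closed), /brufb/ (closed), /fri/ (open), /gregd/ (closed).
Open syllables: 1.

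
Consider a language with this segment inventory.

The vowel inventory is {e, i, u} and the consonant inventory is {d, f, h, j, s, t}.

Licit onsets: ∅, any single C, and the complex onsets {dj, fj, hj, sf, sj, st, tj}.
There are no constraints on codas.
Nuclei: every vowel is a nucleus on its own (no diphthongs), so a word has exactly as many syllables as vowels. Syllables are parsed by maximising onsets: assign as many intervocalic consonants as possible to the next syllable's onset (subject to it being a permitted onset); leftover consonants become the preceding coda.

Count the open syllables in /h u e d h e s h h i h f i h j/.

Vowels present: u, e, e, i, i; each is a nucleus, giving 5 syllables.
/u…e/ gap (V1→V2): hiatus — the boundary sits between the two vowels.
/e…e/ gap (V2→V3): /dh/ splits as /d/ + /h/ (/h/ is the longest suffix that is a licit onset).
/e…i/ gap (V3→V4): /shh/ — longest licit onset from the right is /h/, leaving /sh/ as coda.
/i…i/ gap (V4→V5): /hf/; trying suffixes from longest down, /f/ is the first permitted one, so coda /h/ | onset /f/.
Result: hu.ed.hesh.hih.fihj.
Classifying each syllable: /hu/ (open), /ed/ (closed), /hesh/ (closed), /hih/ (closed), /fihj/ (closed).
Open syllables: 1.

1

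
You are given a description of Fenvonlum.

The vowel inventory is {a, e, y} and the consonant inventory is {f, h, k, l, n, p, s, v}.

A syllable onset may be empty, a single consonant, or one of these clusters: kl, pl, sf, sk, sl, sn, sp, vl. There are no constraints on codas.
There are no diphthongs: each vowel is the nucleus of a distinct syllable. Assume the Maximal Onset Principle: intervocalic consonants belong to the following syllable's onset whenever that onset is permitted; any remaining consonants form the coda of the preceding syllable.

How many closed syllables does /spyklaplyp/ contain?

1

Nuclei (vowels): y, a, y → 3 syllables.
V1 /y/ – V2 /a/: /kl/ is a licit onset in full, so it all attaches to the next syllable.
V2 /a/ – V3 /y/: cluster /pl/ — /pl/ is itself a permitted onset, so the whole cluster goes right; preceding coda = ∅.
So the parse is spy.kla.plyp.
Classifying each syllable: /spy/ (open), /kla/ (open), /plyp/ (closed).
Closed syllables: 1.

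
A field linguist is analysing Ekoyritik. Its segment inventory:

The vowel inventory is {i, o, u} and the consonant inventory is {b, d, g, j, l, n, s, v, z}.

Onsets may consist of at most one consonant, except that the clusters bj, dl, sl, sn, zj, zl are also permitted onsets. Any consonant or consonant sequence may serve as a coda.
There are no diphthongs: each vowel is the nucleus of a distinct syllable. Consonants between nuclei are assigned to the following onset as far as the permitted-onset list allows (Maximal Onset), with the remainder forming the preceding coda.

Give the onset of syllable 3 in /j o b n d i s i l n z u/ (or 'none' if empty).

s

The vowels are o, i, i, u — 4 nuclei, so 4 syllables.
V1 /o/ – V2 /i/: /bnd/; trying suffixes from longest down, /d/ is the first permitted one, so coda /bn/ | onset /d/.
V2 /i/ – V3 /i/: /s/ → onset of the next syllable (single consonants are always licit onsets).
V3 /i/ – V4 /u/: cluster /lnz/ — the longest permitted-onset suffix is /z/; onset = /z/, preceding coda = /ln/.
Syllabification: jobn.di.siln.zu.
Syllable 3 is /siln/: onset /s/, nucleus /i/, coda /ln/.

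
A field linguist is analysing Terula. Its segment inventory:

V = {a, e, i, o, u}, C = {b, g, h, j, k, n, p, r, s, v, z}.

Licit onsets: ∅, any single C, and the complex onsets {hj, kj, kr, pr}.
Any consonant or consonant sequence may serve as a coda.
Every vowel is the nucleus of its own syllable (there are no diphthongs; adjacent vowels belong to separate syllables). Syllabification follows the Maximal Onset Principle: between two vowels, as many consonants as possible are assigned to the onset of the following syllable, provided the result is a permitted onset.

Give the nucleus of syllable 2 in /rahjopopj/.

o

Vowels present: a, o, o; each is a nucleus, giving 3 syllables.
The second nucleus (vowel 2 from the left) is /o/.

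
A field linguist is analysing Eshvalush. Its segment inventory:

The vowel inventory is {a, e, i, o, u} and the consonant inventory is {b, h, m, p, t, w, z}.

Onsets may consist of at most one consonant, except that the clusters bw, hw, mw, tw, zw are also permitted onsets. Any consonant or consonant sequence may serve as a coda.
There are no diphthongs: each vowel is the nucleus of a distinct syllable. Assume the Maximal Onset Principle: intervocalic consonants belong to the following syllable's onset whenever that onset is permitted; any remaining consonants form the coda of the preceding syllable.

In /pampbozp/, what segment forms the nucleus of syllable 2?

o

The vowels are a, o — 2 nuclei, so 2 syllables.
The second nucleus (vowel 2 from the left) is /o/.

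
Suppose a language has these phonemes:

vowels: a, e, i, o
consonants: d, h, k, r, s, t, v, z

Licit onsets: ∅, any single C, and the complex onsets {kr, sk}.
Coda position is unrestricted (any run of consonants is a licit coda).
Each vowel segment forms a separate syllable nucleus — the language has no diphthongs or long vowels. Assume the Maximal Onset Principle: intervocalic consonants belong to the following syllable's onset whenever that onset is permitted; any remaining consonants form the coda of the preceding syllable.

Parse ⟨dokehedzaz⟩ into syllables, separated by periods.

Vowels present: o, e, e, a; each is a nucleus, giving 4 syllables.
σ1/σ2 boundary: /k/ → onset of the next syllable (single consonants are always licit onsets).
σ2/σ3 boundary: /h/ → onset of the next syllable (single consonants are always licit onsets).
σ3/σ4 boundary: /dz/ splits as /d/ + /z/ (/z/ is the longest suffix that is a licit onset).

do.ke.hed.zaz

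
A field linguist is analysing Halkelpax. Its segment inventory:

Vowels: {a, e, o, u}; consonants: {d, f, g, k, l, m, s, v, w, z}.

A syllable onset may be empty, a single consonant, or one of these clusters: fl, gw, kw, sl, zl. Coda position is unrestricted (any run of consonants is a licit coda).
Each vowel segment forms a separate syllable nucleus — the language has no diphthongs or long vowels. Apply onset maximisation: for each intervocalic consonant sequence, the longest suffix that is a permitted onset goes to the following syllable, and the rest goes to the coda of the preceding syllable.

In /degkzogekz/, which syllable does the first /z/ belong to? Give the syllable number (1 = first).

Nuclei (vowels): e, o, e → 3 syllables.
Between /e/ (V1) and /o/ (V2): /gkz/; trying suffixes from longest down, /z/ is the first permitted one, so coda /gk/ | onset /z/.
Between /o/ (V2) and /e/ (V3): just /g/ — single C goes to the following onset.
Result: degk.zo.gekz.
The first /z/ is in the onset of syllable 2 (/zo/).

2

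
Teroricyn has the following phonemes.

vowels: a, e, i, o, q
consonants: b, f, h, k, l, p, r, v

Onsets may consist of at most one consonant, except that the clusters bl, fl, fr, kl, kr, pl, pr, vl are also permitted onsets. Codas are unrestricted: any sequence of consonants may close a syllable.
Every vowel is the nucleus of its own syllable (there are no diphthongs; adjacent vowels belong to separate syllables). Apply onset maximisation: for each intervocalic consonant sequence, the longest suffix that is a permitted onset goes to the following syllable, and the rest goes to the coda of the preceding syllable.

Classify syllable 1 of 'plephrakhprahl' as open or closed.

Nuclei (vowels): e, a, a → 3 syllables.
/e…a/ gap (V1→V2): /phr/ splits as /ph/ + /r/ (/r/ is the longest suffix that is a licit onset).
/a…a/ gap (V2→V3): cluster /khpr/ — the longest permitted-onset suffix is /pr/; onset = /pr/, preceding coda = /kh/.
So the parse is pleph.rakh.prahl.
Syllable 1 is /pleph/ with coda /ph/, so it is closed.

closed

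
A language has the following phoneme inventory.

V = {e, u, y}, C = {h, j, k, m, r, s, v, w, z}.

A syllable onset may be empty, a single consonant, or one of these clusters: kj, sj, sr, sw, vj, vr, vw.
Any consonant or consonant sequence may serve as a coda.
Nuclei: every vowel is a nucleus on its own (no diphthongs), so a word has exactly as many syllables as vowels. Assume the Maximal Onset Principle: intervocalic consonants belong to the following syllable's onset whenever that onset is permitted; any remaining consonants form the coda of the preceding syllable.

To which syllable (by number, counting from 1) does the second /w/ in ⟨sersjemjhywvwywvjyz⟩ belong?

4

Nuclei (vowels): e, e, y, y, y → 5 syllables.
Between /e/ (V1) and /e/ (V2): cluster /rsj/ — the longest permitted-onset suffix is /sj/; onset = /sj/, preceding coda = /r/.
Between /e/ (V2) and /y/ (V3): /mjh/ — longest licit onset from the right is /h/, leaving /mj/ as coda.
Between /y/ (V3) and /y/ (V4): /wvw/ — longest licit onset from the right is /vw/, leaving /w/ as coda.
Between /y/ (V4) and /y/ (V5): cluster /wvj/ — the longest permitted-onset suffix is /vj/; onset = /vj/, preceding coda = /w/.
So the parse is ser.sjemj.hyw.vwyw.vjyz.
The second /w/ is in the onset of syllable 4 (/vwyw/).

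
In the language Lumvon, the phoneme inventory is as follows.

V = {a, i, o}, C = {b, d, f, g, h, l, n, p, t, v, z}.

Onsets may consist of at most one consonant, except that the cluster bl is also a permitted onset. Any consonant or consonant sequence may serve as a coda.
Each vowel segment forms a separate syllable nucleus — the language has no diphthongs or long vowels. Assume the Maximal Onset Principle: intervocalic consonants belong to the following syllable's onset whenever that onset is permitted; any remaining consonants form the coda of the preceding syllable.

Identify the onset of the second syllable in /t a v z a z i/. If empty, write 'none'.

The vowels are a, a, i — 3 nuclei, so 3 syllables.
V1 /a/ – V2 /a/: /vz/; trying suffixes from longest down, /z/ is the first permitted one, so coda /v/ | onset /z/.
V2 /a/ – V3 /i/: just /z/ — single C goes to the following onset.
Result: tav.za.zi.
Syllable 2 is /za/: onset /z/, nucleus /a/, coda ∅.

z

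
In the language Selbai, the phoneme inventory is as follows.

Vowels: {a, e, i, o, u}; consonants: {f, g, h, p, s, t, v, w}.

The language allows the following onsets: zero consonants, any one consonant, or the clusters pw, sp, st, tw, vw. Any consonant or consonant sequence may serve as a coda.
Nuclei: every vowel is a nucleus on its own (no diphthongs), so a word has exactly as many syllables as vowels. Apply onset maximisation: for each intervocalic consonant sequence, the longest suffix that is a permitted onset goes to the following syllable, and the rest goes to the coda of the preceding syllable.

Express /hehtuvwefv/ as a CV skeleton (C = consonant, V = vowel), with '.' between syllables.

The vowels are e, u, e — 3 nuclei, so 3 syllables.
/e…u/ gap (V1→V2): /ht/ splits as /h/ + /t/ (/t/ is the longest suffix that is a licit onset).
/u…e/ gap (V2→V3): /vw/ is a licit onset in full, so it all attaches to the next syllable.
Result: heh.tu.vwefv.
Mapping each syllable to C/V: /heh/ → CVC, /tu/ → CV, /vwefv/ → CCVCC.

CVC.CV.CCVCC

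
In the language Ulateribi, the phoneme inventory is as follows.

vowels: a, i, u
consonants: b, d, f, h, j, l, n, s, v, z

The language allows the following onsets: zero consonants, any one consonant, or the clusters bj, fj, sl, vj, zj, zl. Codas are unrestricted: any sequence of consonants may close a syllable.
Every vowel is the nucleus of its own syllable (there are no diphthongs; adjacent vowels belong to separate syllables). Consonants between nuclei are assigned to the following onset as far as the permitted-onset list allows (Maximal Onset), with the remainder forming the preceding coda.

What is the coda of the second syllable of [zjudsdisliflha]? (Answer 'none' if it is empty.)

Nuclei (vowels): u, i, i, a → 4 syllables.
Between /u/ (V1) and /i/ (V2): /dsd/ — longest licit onset from the right is /d/, leaving /ds/ as coda.
Between /i/ (V2) and /i/ (V3): cluster /sl/ — /sl/ is itself a permitted onset, so the whole cluster goes right; preceding coda = ∅.
Between /i/ (V3) and /a/ (V4): /flh/ — longest licit onset from the right is /h/, leaving /fl/ as coda.
Syllabification: zjuds.di.slifl.ha.
Syllable 2 is /di/: onset /d/, nucleus /i/, coda ∅.

none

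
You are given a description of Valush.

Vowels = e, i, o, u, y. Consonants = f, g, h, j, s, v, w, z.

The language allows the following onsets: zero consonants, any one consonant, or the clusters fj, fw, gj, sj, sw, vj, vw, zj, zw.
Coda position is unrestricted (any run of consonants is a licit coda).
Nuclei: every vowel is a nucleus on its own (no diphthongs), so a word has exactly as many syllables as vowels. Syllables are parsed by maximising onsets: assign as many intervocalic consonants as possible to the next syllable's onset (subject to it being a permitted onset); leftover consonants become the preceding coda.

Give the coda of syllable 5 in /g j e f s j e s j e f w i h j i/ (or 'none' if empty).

Nuclei (vowels): e, e, e, i, i → 5 syllables.
Between /e/ (V1) and /e/ (V2): /fsj/; trying suffixes from longest down, /sj/ is the first permitted one, so coda /f/ | onset /sj/.
Between /e/ (V2) and /e/ (V3): /sj/ is a licit onset in full, so it all attaches to the next syllable.
Between /e/ (V3) and /i/ (V4): cluster /fw/ — /fw/ is itself a permitted onset, so the whole cluster goes right; preceding coda = ∅.
Between /i/ (V4) and /i/ (V5): /hj/ — longest licit onset from the right is /j/, leaving /h/ as coda.
Putting it together: gjef.sje.sje.fwih.ji.
Syllable 5 is /ji/: onset /j/, nucleus /i/, coda ∅.

none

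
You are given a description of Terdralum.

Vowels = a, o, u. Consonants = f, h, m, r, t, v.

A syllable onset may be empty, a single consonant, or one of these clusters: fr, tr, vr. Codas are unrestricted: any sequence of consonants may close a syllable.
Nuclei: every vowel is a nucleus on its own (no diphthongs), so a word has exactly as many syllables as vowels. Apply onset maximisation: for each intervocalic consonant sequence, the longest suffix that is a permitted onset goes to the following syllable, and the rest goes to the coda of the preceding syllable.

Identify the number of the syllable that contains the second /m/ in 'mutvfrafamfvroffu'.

The vowels are u, a, a, o, u — 5 nuclei, so 5 syllables.
σ1/σ2 boundary: /tvfr/ splits as /tv/ + /fr/ (/fr/ is the longest suffix that is a licit onset).
σ2/σ3 boundary: /f/ is a single consonant, so it becomes the next onset.
σ3/σ4 boundary: /mfvr/; trying suffixes from longest down, /vr/ is the first permitted one, so coda /mf/ | onset /vr/.
σ4/σ5 boundary: /ff/; trying suffixes from longest down, /f/ is the first permitted one, so coda /f/ | onset /f/.
So the parse is mutv.fra.famf.vrof.fu.
The second /m/ is in the coda of syllable 3 (/famf/).

3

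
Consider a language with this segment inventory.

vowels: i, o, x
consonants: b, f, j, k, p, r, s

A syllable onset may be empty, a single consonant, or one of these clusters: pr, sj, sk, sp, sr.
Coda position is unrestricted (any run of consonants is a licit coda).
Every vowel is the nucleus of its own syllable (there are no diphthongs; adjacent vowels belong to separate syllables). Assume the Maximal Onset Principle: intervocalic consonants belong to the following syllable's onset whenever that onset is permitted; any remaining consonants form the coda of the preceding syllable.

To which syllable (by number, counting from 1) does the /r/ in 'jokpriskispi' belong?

2

Nuclei (vowels): o, i, i, i → 4 syllables.
Between /o/ (V1) and /i/ (V2): /kpr/; trying suffixes from longest down, /pr/ is the first permitted one, so coda /k/ | onset /pr/.
Between /i/ (V2) and /i/ (V3): /sk/ is a licit onset in full, so it all attaches to the next syllable.
Between /i/ (V3) and /i/ (V4): cluster /sp/ — /sp/ is itself a permitted onset, so the whole cluster goes right; preceding coda = ∅.
So the parse is jok.pri.ski.spi.
The /r/ is in the onset of syllable 2 (/pri/).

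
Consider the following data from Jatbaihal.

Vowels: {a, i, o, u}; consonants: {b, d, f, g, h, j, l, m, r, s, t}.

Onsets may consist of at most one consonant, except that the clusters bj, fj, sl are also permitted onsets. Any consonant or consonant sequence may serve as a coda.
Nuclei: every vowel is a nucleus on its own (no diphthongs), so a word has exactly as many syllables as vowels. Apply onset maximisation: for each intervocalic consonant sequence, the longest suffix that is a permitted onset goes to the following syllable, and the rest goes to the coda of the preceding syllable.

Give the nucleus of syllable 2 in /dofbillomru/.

Nuclei (vowels): o, i, o, u → 4 syllables.
The second nucleus (vowel 2 from the left) is /i/.

i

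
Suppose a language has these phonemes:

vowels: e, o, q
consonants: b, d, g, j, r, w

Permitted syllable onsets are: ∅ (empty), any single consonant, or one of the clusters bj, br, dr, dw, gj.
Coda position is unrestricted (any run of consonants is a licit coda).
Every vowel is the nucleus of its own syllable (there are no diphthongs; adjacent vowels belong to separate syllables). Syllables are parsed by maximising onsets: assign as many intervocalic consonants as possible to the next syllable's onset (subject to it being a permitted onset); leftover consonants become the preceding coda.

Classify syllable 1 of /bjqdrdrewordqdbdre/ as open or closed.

closed

Vowels present: q, e, o, q, e; each is a nucleus, giving 5 syllables.
Between /q/ (V1) and /e/ (V2): cluster /drdr/ — the longest permitted-onset suffix is /dr/; onset = /dr/, preceding coda = /dr/.
Between /e/ (V2) and /o/ (V3): /w/ → onset of the next syllable (single consonants are always licit onsets).
Between /o/ (V3) and /q/ (V4): /rd/ — longest licit onset from the right is /d/, leaving /r/ as coda.
Between /q/ (V4) and /e/ (V5): cluster /dbdr/ — the longest permitted-onset suffix is /dr/; onset = /dr/, preceding coda = /db/.
Putting it together: bjqdr.dre.wor.dqdb.dre.
Syllable 1 is /bjqdr/ with coda /dr/, so it is closed.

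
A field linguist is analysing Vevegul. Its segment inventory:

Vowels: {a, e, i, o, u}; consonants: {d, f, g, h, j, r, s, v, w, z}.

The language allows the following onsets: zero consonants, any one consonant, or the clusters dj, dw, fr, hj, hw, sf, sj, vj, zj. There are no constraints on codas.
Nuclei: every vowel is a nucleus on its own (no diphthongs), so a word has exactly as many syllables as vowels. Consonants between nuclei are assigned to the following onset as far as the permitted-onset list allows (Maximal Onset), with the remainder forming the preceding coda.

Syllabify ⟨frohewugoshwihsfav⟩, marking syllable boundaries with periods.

fro.he.wu.gos.hwih.sfav

The vowels are o, e, u, o, i, a — 6 nuclei, so 6 syllables.
V1 /o/ – V2 /e/: /h/ → onset of the next syllable (single consonants are always licit onsets).
V2 /e/ – V3 /u/: /w/ is a single consonant, so it becomes the next onset.
V3 /u/ – V4 /o/: /g/ is a single consonant, so it becomes the next onset.
V4 /o/ – V5 /i/: cluster /shw/ — the longest permitted-onset suffix is /hw/; onset = /hw/, preceding coda = /s/.
V5 /i/ – V6 /a/: /hsf/; trying suffixes from longest down, /sf/ is the first permitted one, so coda /h/ | onset /sf/.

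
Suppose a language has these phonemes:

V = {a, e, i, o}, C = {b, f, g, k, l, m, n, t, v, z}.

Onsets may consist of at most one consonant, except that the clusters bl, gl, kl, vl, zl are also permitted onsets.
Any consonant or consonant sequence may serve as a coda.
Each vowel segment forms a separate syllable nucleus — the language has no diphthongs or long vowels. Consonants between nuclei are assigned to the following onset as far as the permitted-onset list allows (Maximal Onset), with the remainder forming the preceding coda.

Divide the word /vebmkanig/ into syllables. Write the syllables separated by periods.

Vowels present: e, a, i; each is a nucleus, giving 3 syllables.
Between /e/ (V1) and /a/ (V2): /bmk/; trying suffixes from longest down, /k/ is the first permitted one, so coda /bm/ | onset /k/.
Between /a/ (V2) and /i/ (V3): /n/ → onset of the next syllable (single consonants are always licit onsets).

vebm.ka.nig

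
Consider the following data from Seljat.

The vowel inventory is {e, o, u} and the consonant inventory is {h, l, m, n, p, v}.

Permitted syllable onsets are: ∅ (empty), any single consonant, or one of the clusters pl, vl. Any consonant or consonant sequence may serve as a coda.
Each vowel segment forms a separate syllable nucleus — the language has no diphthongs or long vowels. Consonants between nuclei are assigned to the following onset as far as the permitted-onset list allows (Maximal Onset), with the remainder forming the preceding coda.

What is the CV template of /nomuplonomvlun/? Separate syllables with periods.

CV.CV.CCV.CVC.CCVC

Vowels present: o, u, o, o, u; each is a nucleus, giving 5 syllables.
/o…u/ gap (V1→V2): /m/ is a single consonant, so it becomes the next onset.
/u…o/ gap (V2→V3): /pl/ — entire cluster is a permitted onset → onset /pl/, coda ∅.
/o…o/ gap (V3→V4): /n/ is a single consonant, so it becomes the next onset.
/o…u/ gap (V4→V5): cluster /mvl/ — the longest permitted-onset suffix is /vl/; onset = /vl/, preceding coda = /m/.
Putting it together: no.mu.plo.nom.vlun.
Mapping each syllable to C/V: /no/ → CV, /mu/ → CV, /plo/ → CCV, /nom/ → CVC, /vlun/ → CCVC.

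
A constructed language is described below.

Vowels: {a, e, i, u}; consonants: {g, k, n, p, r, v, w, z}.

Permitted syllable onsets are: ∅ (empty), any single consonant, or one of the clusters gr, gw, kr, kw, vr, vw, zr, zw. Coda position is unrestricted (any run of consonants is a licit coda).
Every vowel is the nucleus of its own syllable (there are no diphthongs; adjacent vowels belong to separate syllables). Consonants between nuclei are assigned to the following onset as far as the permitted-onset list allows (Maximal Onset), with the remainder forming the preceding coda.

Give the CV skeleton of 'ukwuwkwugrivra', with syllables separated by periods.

Nuclei (vowels): u, u, u, i, a → 5 syllables.
σ1/σ2 boundary: /kw/ — entire cluster is a permitted onset → onset /kw/, coda ∅.
σ2/σ3 boundary: /wkw/ — longest licit onset from the right is /kw/, leaving /w/ as coda.
σ3/σ4 boundary: /gr/ — entire cluster is a permitted onset → onset /gr/, coda ∅.
σ4/σ5 boundary: /vr/ — entire cluster is a permitted onset → onset /vr/, coda ∅.
Putting it together: u.kwuw.kwu.gri.vra.
Mapping each syllable to C/V: /u/ → V, /kwuw/ → CCVC, /kwu/ → CCV, /gri/ → CCV, /vra/ → CCV.

V.CCVC.CCV.CCV.CCV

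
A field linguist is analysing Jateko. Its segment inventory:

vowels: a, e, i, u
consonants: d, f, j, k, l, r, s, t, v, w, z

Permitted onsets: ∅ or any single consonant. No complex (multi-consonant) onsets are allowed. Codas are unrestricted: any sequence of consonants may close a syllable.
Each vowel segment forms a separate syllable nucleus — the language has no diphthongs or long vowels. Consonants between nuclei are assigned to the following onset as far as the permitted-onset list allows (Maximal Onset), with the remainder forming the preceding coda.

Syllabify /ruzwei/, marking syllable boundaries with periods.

The vowels are u, e, i — 3 nuclei, so 3 syllables.
V1 /u/ – V2 /e/: cluster /zw/ — the longest permitted-onset suffix is /w/; onset = /w/, preceding coda = /z/.
V2 /e/ – V3 /i/: hiatus — the boundary sits between the two vowels.

ruz.we.i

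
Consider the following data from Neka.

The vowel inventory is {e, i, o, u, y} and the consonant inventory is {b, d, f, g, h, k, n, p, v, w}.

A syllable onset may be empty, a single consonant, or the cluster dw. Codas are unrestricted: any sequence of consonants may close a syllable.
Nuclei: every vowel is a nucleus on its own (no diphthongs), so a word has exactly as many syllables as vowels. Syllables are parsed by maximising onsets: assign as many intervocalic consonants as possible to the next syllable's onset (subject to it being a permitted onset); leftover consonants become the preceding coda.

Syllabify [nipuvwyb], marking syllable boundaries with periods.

ni.puv.wyb

Vowels present: i, u, y; each is a nucleus, giving 3 syllables.
/i…u/ gap (V1→V2): just /p/ — single C goes to the following onset.
/u…y/ gap (V2→V3): /vw/ — longest licit onset from the right is /w/, leaving /v/ as coda.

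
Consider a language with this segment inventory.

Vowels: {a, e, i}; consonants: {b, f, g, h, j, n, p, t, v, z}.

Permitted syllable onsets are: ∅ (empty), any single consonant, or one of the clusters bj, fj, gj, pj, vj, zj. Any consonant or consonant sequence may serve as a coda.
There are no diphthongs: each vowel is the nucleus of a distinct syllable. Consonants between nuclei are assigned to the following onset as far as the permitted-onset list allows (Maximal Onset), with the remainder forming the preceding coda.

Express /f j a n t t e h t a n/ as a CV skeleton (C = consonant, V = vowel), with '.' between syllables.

CCVCC.CVC.CVC

Nuclei (vowels): a, e, a → 3 syllables.
/a…e/ gap (V1→V2): cluster /ntt/ — the longest permitted-onset suffix is /t/; onset = /t/, preceding coda = /nt/.
/e…a/ gap (V2→V3): /ht/; trying suffixes from longest down, /t/ is the first permitted one, so coda /h/ | onset /t/.
Putting it together: fjant.teh.tan.
Mapping each syllable to C/V: /fjant/ → CCVCC, /teh/ → CVC, /tan/ → CVC.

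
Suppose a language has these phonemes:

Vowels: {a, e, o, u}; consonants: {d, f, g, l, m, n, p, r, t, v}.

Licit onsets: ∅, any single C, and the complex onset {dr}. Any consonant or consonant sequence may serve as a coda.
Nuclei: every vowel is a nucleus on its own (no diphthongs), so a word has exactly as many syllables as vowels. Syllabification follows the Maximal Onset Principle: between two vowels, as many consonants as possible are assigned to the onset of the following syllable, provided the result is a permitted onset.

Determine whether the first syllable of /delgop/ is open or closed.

The vowels are e, o — 2 nuclei, so 2 syllables.
σ1/σ2 boundary: /lg/; trying suffixes from longest down, /g/ is the first permitted one, so coda /l/ | onset /g/.
Result: del.gop.
Syllable 1 is /del/ with coda /l/, so it is closed.

closed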